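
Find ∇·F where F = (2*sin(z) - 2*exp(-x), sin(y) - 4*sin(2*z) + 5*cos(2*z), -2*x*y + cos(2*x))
cos(y) + 2*exp(-x)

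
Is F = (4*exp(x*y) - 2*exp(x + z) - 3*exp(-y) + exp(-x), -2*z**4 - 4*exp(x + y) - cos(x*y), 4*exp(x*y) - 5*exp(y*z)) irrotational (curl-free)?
No, ∇×F = (4*x*exp(x*y) + 8*z**3 - 5*z*exp(y*z), -4*y*exp(x*y) - 2*exp(x + z), -4*x*exp(x*y) + y*sin(x*y) - 4*exp(x + y) - 3*exp(-y))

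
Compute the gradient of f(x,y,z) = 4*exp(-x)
(-4*exp(-x), 0, 0)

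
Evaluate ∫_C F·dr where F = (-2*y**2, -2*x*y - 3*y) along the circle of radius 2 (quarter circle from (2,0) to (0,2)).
-2/3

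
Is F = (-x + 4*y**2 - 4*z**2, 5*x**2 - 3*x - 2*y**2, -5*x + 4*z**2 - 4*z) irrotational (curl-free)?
No, ∇×F = (0, 5 - 8*z, 10*x - 8*y - 3)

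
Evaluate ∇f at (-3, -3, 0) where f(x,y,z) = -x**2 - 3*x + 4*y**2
(3, -24, 0)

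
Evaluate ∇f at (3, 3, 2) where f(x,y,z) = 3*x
(3, 0, 0)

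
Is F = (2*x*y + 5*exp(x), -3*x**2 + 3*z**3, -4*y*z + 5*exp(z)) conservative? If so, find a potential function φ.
No, ∇×F = (z*(-9*z - 4), 0, -8*x) ≠ 0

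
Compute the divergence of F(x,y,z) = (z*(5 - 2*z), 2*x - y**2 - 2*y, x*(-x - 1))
-2*y - 2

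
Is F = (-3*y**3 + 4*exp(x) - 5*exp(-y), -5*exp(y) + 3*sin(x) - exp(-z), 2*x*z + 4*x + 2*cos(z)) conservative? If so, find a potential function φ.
No, ∇×F = (-exp(-z), -2*z - 4, 9*y**2 + 3*cos(x) - 5*exp(-y)) ≠ 0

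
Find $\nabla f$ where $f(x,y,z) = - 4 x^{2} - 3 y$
(-8*x, -3, 0)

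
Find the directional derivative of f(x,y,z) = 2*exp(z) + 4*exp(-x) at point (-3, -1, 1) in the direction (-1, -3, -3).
2*sqrt(19)*E*(-3 + 2*exp(2))/19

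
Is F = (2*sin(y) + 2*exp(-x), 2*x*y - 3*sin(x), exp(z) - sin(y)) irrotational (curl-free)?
No, ∇×F = (-cos(y), 0, 2*y - 3*cos(x) - 2*cos(y))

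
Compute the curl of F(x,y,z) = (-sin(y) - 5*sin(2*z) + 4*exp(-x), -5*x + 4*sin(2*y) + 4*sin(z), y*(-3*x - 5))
(-3*x - 4*cos(z) - 5, 3*y - 10*cos(2*z), cos(y) - 5)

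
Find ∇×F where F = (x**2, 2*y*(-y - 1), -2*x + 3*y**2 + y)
(6*y + 1, 2, 0)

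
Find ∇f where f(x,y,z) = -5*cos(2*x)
(10*sin(2*x), 0, 0)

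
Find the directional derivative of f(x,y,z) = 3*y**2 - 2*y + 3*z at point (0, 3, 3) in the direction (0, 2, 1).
7*sqrt(5)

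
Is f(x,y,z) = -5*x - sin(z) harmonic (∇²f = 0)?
No, ∇²f = sin(z)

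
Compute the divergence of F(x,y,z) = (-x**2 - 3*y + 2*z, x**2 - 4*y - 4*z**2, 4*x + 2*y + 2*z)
-2*x - 2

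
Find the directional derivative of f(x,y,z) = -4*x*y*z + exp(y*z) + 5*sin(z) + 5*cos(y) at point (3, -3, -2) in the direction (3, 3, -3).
sqrt(3)*(-36 + 5*sin(3) - 5*cos(2) + exp(6))/3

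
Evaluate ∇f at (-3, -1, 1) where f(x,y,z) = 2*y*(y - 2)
(0, -8, 0)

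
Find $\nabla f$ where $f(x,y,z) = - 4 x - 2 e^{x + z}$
(-2*exp(x + z) - 4, 0, -2*exp(x + z))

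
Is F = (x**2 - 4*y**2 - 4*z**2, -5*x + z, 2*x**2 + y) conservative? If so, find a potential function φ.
No, ∇×F = (0, -4*x - 8*z, 8*y - 5) ≠ 0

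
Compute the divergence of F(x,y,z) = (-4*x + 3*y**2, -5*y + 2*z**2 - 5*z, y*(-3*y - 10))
-9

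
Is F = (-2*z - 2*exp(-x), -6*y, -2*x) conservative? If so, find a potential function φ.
Yes, F is conservative. φ = -2*x*z - 3*y**2 + 2*exp(-x)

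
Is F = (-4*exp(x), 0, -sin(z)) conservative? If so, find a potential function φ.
Yes, F is conservative. φ = -4*exp(x) + cos(z)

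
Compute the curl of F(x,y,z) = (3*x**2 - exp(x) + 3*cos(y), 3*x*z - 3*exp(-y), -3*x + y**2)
(-3*x + 2*y, 3, 3*z + 3*sin(y))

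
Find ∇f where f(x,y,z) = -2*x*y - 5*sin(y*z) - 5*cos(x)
(-2*y + 5*sin(x), -2*x - 5*z*cos(y*z), -5*y*cos(y*z))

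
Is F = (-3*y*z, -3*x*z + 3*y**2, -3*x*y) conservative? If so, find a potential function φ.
Yes, F is conservative. φ = y*(-3*x*z + y**2)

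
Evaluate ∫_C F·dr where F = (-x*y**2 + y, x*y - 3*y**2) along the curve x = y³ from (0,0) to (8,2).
-428/5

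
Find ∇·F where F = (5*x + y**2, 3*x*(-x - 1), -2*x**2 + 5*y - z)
4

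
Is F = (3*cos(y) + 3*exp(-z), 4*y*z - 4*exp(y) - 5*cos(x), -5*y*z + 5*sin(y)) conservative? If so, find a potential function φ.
No, ∇×F = (-4*y - 5*z + 5*cos(y), -3*exp(-z), 5*sin(x) + 3*sin(y)) ≠ 0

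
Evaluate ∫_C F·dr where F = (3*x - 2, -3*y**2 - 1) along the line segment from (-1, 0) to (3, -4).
72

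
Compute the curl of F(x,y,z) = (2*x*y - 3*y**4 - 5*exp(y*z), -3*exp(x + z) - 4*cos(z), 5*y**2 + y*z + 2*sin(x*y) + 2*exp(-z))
(2*x*cos(x*y) + 10*y + z + 3*exp(x + z) - 4*sin(z), -y*(5*exp(y*z) + 2*cos(x*y)), -2*x + 12*y**3 + 5*z*exp(y*z) - 3*exp(x + z))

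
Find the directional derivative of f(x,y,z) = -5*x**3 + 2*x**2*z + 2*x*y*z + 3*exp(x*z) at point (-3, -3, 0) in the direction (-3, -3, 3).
54*sqrt(3)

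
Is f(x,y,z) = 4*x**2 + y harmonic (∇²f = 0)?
No, ∇²f = 8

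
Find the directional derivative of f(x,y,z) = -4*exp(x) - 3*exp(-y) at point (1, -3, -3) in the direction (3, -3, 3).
sqrt(3)*E*(-3*exp(2) - 4)/3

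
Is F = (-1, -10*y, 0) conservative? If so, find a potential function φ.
Yes, F is conservative. φ = -x - 5*y**2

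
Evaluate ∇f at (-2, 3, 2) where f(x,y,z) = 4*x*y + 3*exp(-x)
(12 - 3*exp(2), -8, 0)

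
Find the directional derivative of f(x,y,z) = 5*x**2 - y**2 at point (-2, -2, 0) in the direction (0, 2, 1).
8*sqrt(5)/5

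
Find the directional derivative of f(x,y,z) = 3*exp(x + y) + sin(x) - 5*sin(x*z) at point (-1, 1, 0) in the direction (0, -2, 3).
9*sqrt(13)/13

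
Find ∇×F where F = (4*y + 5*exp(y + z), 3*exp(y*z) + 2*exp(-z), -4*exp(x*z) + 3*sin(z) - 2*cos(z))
(-3*y*exp(y*z) + 2*exp(-z), 4*z*exp(x*z) + 5*exp(y + z), -5*exp(y + z) - 4)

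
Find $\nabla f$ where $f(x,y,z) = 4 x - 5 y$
(4, -5, 0)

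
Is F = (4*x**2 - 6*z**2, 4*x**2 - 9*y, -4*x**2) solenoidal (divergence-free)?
No, ∇·F = 8*x - 9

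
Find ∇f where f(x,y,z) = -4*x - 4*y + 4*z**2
(-4, -4, 8*z)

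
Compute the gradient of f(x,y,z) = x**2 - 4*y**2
(2*x, -8*y, 0)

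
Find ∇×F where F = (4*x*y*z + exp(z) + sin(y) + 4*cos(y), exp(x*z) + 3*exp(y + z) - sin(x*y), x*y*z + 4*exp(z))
(x*z - x*exp(x*z) - 3*exp(y + z), 4*x*y - y*z + exp(z), -4*x*z - y*cos(x*y) + z*exp(x*z) + 4*sin(y) - cos(y))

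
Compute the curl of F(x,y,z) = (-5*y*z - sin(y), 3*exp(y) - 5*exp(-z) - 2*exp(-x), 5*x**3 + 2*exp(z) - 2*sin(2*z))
(-5*exp(-z), -15*x**2 - 5*y, 5*z + cos(y) + 2*exp(-x))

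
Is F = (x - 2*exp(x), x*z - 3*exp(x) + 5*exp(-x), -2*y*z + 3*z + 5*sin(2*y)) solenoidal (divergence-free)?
No, ∇·F = -2*y - 2*exp(x) + 4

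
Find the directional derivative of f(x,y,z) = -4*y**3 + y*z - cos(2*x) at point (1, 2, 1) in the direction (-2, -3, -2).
sqrt(17)*(137 - 4*sin(2))/17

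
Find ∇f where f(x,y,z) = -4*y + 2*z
(0, -4, 2)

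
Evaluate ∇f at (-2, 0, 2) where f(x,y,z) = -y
(0, -1, 0)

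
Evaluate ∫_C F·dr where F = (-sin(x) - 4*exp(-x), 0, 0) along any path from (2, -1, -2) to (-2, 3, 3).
8*sinh(2)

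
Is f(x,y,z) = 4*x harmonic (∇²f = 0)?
Yes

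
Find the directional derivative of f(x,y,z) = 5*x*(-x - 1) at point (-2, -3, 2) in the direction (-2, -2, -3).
-30*sqrt(17)/17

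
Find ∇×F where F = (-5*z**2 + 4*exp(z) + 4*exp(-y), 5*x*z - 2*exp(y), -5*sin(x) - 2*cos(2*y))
(-5*x + 4*sin(2*y), -10*z + 4*exp(z) + 5*cos(x), 5*z + 4*exp(-y))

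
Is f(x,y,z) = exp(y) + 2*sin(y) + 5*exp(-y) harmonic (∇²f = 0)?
No, ∇²f = exp(y) - 2*sin(y) + 5*exp(-y)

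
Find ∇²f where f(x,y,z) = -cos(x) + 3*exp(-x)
cos(x) + 3*exp(-x)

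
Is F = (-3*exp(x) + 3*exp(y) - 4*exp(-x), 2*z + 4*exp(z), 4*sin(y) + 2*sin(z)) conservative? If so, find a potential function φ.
No, ∇×F = (-4*exp(z) + 4*cos(y) - 2, 0, -3*exp(y)) ≠ 0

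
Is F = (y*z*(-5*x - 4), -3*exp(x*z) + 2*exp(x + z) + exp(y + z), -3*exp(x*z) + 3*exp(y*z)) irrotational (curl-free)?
No, ∇×F = (3*x*exp(x*z) + 3*z*exp(y*z) - 2*exp(x + z) - exp(y + z), -y*(5*x + 4) + 3*z*exp(x*z), z*(5*x + 4) - 3*z*exp(x*z) + 2*exp(x + z))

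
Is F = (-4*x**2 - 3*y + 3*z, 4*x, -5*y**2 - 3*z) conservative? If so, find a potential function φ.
No, ∇×F = (-10*y, 3, 7) ≠ 0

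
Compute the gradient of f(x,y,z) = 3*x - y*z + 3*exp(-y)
(3, -z - 3*exp(-y), -y)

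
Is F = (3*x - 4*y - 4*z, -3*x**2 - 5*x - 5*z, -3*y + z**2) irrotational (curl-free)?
No, ∇×F = (2, -4, -6*x - 1)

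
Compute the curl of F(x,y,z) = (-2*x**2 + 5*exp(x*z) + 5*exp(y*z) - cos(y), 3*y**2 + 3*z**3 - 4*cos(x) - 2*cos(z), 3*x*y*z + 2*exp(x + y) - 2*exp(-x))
(3*x*z - 9*z**2 + 2*exp(x + y) - 2*sin(z), 5*x*exp(x*z) - 3*y*z + 5*y*exp(y*z) - 2*exp(x + y) - 2*exp(-x), -5*z*exp(y*z) + 4*sin(x) - sin(y))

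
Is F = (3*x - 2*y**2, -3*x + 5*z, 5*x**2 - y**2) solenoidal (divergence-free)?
No, ∇·F = 3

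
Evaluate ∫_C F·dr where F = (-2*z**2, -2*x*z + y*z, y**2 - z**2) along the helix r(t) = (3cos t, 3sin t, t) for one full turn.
pi*(-252*pi - 16*pi**2 + 27)/6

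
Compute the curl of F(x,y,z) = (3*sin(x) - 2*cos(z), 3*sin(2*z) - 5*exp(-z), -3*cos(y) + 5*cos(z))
(3*sin(y) - 6*cos(2*z) - 5*exp(-z), 2*sin(z), 0)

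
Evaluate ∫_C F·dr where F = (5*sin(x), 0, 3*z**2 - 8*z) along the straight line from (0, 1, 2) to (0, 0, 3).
-1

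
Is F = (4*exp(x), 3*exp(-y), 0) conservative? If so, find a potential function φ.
Yes, F is conservative. φ = 4*exp(x) - 3*exp(-y)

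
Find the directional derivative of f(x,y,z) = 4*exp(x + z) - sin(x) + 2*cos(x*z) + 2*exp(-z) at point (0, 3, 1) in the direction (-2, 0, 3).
2*sqrt(13)*(-3 + E + 2*exp(2))*exp(-1)/13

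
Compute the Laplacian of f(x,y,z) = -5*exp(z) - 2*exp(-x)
-5*exp(z) - 2*exp(-x)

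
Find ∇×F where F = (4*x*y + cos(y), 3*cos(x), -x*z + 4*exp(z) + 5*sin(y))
(5*cos(y), z, -4*x - 3*sin(x) + sin(y))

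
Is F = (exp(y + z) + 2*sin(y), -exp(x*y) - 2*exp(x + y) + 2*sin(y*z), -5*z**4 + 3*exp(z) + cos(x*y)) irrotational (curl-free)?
No, ∇×F = (-x*sin(x*y) - 2*y*cos(y*z), y*sin(x*y) + exp(y + z), -y*exp(x*y) - 2*exp(x + y) - exp(y + z) - 2*cos(y))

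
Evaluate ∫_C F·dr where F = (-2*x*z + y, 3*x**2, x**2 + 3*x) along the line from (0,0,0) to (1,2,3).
13/2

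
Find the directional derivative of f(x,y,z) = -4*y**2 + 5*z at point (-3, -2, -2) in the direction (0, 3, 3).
21*sqrt(2)/2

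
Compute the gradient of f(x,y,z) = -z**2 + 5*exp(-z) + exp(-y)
(0, -exp(-y), -2*z - 5*exp(-z))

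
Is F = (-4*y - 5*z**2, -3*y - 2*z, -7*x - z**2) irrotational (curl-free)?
No, ∇×F = (2, 7 - 10*z, 4)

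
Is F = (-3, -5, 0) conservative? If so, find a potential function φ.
Yes, F is conservative. φ = -3*x - 5*y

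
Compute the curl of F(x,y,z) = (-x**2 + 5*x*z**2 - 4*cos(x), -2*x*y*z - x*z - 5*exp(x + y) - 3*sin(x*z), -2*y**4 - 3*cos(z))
(2*x*y + 3*x*cos(x*z) + x - 8*y**3, 10*x*z, -2*y*z - 3*z*cos(x*z) - z - 5*exp(x + y))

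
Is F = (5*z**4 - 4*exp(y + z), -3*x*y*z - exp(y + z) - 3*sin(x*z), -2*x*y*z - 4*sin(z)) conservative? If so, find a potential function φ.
No, ∇×F = (3*x*y - 2*x*z + 3*x*cos(x*z) + exp(y + z), 2*y*z + 20*z**3 - 4*exp(y + z), -3*y*z - 3*z*cos(x*z) + 4*exp(y + z)) ≠ 0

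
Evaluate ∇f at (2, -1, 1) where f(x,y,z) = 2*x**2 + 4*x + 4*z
(12, 0, 4)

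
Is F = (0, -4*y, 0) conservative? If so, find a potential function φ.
Yes, F is conservative. φ = -2*y**2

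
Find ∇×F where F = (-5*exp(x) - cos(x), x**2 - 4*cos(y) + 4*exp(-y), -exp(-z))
(0, 0, 2*x)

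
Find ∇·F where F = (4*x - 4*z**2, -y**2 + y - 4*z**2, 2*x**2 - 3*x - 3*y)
5 - 2*y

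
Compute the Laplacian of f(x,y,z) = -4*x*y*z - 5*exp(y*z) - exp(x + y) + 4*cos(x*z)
-4*x**2*cos(x*z) - 5*y**2*exp(y*z) - 5*z**2*exp(y*z) - 4*z**2*cos(x*z) - 2*exp(x + y)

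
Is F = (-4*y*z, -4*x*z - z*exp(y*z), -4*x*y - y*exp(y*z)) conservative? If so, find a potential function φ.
Yes, F is conservative. φ = -4*x*y*z - exp(y*z)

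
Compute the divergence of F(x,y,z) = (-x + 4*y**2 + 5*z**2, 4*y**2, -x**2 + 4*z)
8*y + 3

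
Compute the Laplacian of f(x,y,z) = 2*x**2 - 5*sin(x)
5*sin(x) + 4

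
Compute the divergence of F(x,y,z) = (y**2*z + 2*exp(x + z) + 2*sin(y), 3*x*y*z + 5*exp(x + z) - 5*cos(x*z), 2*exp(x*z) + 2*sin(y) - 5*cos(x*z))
3*x*z + 2*x*exp(x*z) + 5*x*sin(x*z) + 2*exp(x + z)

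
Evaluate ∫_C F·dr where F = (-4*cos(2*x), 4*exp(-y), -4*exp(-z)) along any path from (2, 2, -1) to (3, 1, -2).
-8*cosh(1) + 2*sin(4) - 2*sin(6) + 8*cosh(2)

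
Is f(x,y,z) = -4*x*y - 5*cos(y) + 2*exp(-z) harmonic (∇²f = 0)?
No, ∇²f = 5*cos(y) + 2*exp(-z)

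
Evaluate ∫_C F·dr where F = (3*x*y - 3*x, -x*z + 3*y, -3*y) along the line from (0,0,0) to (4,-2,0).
-50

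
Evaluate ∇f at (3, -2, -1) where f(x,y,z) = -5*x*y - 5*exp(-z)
(10, -15, 5*E)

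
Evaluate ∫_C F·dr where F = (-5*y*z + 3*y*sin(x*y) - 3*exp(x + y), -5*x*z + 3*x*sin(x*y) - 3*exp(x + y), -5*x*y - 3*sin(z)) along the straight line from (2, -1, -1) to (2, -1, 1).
20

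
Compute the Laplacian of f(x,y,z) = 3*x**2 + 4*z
6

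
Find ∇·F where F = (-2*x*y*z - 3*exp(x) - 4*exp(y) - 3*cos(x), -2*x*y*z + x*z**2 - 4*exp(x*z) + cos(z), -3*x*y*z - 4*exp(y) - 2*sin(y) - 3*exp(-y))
-3*x*y - 2*x*z - 2*y*z - 3*exp(x) + 3*sin(x)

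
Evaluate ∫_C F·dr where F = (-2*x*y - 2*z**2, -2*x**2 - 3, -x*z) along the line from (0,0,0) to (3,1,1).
-18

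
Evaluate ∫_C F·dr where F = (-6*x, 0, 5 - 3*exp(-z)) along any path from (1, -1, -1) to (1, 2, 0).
8 - 3*E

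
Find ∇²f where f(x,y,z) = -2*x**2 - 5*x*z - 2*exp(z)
-2*exp(z) - 4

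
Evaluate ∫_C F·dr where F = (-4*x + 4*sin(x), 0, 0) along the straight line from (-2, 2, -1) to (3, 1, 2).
-10 + 4*cos(2) - 4*cos(3)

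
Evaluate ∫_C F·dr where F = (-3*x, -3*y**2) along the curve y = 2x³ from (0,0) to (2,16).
-4102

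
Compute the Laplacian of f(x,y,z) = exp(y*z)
(y**2 + z**2)*exp(y*z)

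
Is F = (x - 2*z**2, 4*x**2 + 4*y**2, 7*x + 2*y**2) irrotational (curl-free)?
No, ∇×F = (4*y, -4*z - 7, 8*x)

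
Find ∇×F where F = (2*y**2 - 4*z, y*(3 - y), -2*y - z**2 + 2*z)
(-2, -4, -4*y)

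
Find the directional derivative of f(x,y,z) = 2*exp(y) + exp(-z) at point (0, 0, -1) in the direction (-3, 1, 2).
sqrt(14)*(1 - E)/7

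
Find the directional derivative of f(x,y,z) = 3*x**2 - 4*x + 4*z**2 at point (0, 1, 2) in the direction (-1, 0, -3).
-22*sqrt(10)/5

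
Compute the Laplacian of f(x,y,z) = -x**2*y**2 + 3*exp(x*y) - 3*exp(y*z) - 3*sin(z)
3*x**2*exp(x*y) - 2*x**2 + y**2*(3*exp(x*y) - 2) - 3*y**2*exp(y*z) - 3*z**2*exp(y*z) + 3*sin(z)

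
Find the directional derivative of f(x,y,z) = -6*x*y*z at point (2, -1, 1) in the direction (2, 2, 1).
0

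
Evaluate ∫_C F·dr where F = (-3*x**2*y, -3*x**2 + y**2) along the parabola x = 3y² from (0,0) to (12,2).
-328904/105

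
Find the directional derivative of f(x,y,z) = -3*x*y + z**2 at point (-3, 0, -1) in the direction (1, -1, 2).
-13*sqrt(6)/6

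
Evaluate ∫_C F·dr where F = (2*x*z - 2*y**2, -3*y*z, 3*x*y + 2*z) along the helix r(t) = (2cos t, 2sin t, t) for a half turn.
pi**2 + 5*pi + 64/3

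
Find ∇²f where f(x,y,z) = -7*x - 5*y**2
-10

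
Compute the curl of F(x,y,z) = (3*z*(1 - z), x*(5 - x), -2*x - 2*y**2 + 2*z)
(-4*y, 5 - 6*z, 5 - 2*x)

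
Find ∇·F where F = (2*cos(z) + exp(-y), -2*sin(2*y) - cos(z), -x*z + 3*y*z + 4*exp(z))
-x + 3*y + 4*exp(z) - 4*cos(2*y)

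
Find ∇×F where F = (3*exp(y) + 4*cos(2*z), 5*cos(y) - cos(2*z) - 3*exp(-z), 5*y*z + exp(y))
(5*z + exp(y) - 2*sin(2*z) - 3*exp(-z), -8*sin(2*z), -3*exp(y))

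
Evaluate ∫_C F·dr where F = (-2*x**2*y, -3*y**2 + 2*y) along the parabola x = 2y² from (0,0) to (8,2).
-4124/7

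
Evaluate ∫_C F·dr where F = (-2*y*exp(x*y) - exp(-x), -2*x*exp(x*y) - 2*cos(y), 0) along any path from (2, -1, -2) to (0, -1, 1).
-1 + exp(-2)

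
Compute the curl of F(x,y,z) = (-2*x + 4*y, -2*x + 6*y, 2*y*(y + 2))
(4*y + 4, 0, -6)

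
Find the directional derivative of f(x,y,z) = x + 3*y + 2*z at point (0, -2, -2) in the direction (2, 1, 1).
7*sqrt(6)/6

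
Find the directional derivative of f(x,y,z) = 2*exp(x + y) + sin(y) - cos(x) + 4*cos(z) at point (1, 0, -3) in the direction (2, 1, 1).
sqrt(6)*(4*sin(3) + 1 + 2*sin(1) + 6*E)/6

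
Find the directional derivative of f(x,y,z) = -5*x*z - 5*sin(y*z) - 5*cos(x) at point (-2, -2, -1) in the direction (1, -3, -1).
-5*sqrt(11)*(5*cos(2) + sin(2) + 1)/11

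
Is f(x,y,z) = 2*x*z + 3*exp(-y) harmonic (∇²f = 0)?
No, ∇²f = 3*exp(-y)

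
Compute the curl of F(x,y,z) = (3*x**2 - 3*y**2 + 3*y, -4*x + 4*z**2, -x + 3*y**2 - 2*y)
(6*y - 8*z - 2, 1, 6*y - 7)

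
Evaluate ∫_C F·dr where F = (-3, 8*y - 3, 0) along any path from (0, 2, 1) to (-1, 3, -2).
20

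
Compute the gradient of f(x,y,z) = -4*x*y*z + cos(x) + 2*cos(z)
(-4*y*z - sin(x), -4*x*z, -4*x*y - 2*sin(z))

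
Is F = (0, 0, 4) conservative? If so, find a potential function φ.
Yes, F is conservative. φ = 4*z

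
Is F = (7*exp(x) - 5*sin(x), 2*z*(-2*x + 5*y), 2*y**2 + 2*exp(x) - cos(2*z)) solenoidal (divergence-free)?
No, ∇·F = 10*z + 7*exp(x) + 2*sin(2*z) - 5*cos(x)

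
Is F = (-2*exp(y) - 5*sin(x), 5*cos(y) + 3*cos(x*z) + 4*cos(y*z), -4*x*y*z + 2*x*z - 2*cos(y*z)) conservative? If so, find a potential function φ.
No, ∇×F = (-4*x*z + 3*x*sin(x*z) + 4*y*sin(y*z) + 2*z*sin(y*z), 2*z*(2*y - 1), -3*z*sin(x*z) + 2*exp(y)) ≠ 0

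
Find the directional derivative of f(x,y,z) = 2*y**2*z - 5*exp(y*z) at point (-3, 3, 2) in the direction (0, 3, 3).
sqrt(2)*(42 - 25*exp(6))/2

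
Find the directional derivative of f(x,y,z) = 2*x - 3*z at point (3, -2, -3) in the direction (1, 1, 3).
-7*sqrt(11)/11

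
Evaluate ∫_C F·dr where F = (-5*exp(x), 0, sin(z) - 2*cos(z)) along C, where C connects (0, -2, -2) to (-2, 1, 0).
-2*sin(2) - 5*exp(-2) + cos(2) + 4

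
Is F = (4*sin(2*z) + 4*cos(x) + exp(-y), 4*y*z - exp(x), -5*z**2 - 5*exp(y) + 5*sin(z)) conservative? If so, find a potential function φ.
No, ∇×F = (-4*y - 5*exp(y), 8*cos(2*z), -exp(x) + exp(-y)) ≠ 0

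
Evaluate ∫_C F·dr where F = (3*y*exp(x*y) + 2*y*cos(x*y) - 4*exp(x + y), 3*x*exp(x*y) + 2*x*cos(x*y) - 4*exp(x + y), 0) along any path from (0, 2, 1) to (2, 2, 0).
-exp(4) - 3 + 2*sin(4) + 4*exp(2)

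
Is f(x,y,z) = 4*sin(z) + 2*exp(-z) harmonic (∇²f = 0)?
No, ∇²f = -4*sin(z) + 2*exp(-z)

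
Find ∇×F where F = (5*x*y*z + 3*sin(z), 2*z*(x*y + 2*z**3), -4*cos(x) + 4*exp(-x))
(-2*x*y - 16*z**3, 5*x*y - 4*sin(x) + 3*cos(z) + 4*exp(-x), z*(-5*x + 2*y))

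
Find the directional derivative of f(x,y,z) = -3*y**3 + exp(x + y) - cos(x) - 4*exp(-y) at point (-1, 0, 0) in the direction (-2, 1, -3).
sqrt(14)*(-1 + 2*E*sin(1) + 4*E)*exp(-1)/14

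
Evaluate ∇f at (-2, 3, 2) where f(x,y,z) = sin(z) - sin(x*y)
(-3*cos(6), 2*cos(6), cos(2))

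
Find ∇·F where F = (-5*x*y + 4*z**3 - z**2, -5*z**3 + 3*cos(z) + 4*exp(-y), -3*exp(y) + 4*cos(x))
-5*y - 4*exp(-y)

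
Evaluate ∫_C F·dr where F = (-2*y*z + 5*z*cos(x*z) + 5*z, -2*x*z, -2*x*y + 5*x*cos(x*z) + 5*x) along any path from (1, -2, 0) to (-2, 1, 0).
0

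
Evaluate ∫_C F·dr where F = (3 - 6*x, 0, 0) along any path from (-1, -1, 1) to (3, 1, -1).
-12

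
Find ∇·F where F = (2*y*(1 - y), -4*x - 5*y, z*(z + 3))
2*z - 2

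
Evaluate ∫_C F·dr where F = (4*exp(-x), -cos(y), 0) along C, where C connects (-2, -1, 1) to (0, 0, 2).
-4 - sin(1) + 4*exp(2)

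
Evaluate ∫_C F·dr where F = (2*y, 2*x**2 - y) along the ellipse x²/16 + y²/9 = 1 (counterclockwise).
-24*pi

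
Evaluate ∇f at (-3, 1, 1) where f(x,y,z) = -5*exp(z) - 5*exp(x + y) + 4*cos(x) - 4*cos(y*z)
(-5*exp(-2) + 4*sin(3), -5*exp(-2) + 4*sin(1), -5*E + 4*sin(1))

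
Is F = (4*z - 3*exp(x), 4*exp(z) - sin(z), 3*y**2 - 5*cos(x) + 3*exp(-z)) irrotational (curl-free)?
No, ∇×F = (6*y - 4*exp(z) + cos(z), 4 - 5*sin(x), 0)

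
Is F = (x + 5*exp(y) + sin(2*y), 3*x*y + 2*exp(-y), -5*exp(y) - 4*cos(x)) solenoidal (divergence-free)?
No, ∇·F = 3*x + 1 - 2*exp(-y)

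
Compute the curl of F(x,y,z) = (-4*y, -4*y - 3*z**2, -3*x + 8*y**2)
(16*y + 6*z, 3, 4)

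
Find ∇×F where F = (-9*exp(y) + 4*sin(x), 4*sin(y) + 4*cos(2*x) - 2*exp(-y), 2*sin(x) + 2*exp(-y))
(-2*exp(-y), -2*cos(x), 9*exp(y) - 8*sin(2*x))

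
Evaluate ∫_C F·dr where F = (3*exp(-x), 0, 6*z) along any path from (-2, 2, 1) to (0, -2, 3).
21 + 3*exp(2)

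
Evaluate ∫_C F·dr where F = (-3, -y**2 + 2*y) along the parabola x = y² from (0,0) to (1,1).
-7/3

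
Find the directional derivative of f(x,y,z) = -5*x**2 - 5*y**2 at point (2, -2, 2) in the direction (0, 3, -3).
10*sqrt(2)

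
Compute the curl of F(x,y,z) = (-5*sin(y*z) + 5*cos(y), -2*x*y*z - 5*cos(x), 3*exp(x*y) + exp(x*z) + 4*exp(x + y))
(2*x*y + 3*x*exp(x*y) + 4*exp(x + y), -3*y*exp(x*y) - 5*y*cos(y*z) - z*exp(x*z) - 4*exp(x + y), -2*y*z + 5*z*cos(y*z) + 5*sin(x) + 5*sin(y))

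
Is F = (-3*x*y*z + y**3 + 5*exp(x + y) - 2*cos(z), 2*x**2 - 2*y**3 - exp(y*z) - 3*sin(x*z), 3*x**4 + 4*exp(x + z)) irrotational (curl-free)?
No, ∇×F = (3*x*cos(x*z) + y*exp(y*z), -12*x**3 - 3*x*y - 4*exp(x + z) + 2*sin(z), 3*x*z + 4*x - 3*y**2 - 3*z*cos(x*z) - 5*exp(x + y))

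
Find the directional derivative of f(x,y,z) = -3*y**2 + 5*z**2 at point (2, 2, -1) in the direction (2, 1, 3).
-3*sqrt(14)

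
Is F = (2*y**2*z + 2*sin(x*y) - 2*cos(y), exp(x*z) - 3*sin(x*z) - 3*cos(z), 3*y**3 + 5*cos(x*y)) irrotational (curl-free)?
No, ∇×F = (-x*exp(x*z) - 5*x*sin(x*y) + 3*x*cos(x*z) + 9*y**2 - 3*sin(z), y*(2*y + 5*sin(x*y)), -2*x*cos(x*y) - 4*y*z + z*exp(x*z) - 3*z*cos(x*z) - 2*sin(y))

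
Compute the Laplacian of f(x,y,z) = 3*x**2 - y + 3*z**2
12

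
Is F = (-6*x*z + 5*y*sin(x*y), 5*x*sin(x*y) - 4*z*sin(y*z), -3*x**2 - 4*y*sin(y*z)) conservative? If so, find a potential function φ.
Yes, F is conservative. φ = -3*x**2*z - 5*cos(x*y) + 4*cos(y*z)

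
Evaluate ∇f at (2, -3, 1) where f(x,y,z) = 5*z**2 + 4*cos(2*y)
(0, 8*sin(6), 10)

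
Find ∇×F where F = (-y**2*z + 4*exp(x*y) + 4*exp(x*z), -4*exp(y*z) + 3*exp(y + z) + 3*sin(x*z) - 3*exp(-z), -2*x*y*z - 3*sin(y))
(-2*x*z - 3*x*cos(x*z) + 4*y*exp(y*z) - 3*exp(y + z) - 3*cos(y) - 3*exp(-z), 4*x*exp(x*z) - y**2 + 2*y*z, -4*x*exp(x*y) + 2*y*z + 3*z*cos(x*z))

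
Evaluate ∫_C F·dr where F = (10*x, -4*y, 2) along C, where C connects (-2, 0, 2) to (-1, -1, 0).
-21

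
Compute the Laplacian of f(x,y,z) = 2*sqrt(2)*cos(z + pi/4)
-2*sqrt(2)*cos(z + pi/4)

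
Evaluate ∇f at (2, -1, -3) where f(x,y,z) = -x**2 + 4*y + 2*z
(-4, 4, 2)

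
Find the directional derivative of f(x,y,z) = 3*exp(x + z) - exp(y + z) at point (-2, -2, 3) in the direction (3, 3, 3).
4*sqrt(3)*E/3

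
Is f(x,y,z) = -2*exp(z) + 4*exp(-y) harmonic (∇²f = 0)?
No, ∇²f = -2*exp(z) + 4*exp(-y)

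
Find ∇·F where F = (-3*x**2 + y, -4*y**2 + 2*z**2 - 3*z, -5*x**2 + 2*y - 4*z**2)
-6*x - 8*y - 8*z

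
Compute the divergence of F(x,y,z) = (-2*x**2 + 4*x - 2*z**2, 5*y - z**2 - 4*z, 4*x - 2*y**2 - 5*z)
4 - 4*x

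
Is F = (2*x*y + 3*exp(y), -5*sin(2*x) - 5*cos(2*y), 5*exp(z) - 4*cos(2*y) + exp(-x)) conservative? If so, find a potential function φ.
No, ∇×F = (8*sin(2*y), exp(-x), -2*x - 3*exp(y) - 10*cos(2*x)) ≠ 0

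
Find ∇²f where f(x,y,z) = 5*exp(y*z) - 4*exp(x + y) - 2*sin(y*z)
y**2*(5*exp(y*z) + 2*sin(y*z)) + 5*z**2*exp(y*z) + 2*z**2*sin(y*z) - 8*exp(x + y)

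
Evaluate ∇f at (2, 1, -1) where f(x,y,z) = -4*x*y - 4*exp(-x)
(-4 + 4*exp(-2), -8, 0)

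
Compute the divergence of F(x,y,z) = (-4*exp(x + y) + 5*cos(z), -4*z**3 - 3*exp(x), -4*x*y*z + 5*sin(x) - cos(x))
-4*x*y - 4*exp(x + y)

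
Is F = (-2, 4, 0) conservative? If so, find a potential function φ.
Yes, F is conservative. φ = -2*x + 4*y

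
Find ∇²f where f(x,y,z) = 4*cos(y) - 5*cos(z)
-4*cos(y) + 5*cos(z)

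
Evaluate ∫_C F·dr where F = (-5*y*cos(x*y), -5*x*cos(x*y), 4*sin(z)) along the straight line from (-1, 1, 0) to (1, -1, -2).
4 - 4*cos(2)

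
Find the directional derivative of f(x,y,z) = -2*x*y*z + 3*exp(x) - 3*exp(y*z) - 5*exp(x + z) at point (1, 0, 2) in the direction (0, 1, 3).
sqrt(10)*(-3*exp(3) - 2)/2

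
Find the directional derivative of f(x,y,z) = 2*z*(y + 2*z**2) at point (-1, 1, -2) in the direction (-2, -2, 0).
2*sqrt(2)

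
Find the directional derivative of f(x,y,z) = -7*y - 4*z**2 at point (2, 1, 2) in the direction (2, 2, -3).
2*sqrt(17)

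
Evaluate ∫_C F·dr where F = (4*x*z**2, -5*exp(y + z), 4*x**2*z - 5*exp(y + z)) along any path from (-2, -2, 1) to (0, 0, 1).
-10*sinh(1) - 8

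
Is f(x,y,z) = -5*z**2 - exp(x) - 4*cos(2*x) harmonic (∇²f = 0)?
No, ∇²f = -exp(x) + 16*cos(2*x) - 10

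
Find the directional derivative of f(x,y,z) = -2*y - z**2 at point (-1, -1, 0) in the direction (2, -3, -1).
3*sqrt(14)/7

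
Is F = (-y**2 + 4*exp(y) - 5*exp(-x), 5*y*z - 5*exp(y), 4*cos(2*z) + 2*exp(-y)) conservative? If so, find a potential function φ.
No, ∇×F = (-5*y - 2*exp(-y), 0, 2*y - 4*exp(y)) ≠ 0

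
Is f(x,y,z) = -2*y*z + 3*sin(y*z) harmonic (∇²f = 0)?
No, ∇²f = -3*(y**2 + z**2)*sin(y*z)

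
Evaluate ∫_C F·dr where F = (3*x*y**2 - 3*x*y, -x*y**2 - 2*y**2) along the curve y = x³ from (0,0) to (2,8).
-8576/15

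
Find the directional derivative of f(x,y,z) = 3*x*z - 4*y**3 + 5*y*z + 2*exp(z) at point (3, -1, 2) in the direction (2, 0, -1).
2*sqrt(5)*(4 - exp(2))/5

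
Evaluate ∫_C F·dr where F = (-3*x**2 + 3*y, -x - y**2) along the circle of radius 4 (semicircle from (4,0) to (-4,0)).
128 - 32*pi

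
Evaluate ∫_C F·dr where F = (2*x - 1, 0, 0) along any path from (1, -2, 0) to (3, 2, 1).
6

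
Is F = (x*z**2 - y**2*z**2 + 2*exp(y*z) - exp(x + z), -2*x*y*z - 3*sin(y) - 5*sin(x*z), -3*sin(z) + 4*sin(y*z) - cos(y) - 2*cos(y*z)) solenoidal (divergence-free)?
No, ∇·F = -2*x*z + 2*y*sin(y*z) + 4*y*cos(y*z) + z**2 - exp(x + z) - 3*cos(y) - 3*cos(z)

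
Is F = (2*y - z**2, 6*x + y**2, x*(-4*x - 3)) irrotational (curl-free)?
No, ∇×F = (0, 8*x - 2*z + 3, 4)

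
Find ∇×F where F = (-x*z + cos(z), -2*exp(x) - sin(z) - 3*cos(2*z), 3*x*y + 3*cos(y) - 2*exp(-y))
(3*x - 3*sin(y) - 6*sin(2*z) + cos(z) + 2*exp(-y), -x - 3*y - sin(z), -2*exp(x))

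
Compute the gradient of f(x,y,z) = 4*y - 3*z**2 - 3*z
(0, 4, -6*z - 3)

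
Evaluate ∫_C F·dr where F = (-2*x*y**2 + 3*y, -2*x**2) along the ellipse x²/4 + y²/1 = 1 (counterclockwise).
-6*pi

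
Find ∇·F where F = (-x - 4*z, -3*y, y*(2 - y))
-4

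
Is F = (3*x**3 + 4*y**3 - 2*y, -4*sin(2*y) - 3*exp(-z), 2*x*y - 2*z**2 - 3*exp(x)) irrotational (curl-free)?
No, ∇×F = (2*x - 3*exp(-z), -2*y + 3*exp(x), 2 - 12*y**2)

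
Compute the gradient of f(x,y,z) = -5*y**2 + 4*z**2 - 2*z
(0, -10*y, 8*z - 2)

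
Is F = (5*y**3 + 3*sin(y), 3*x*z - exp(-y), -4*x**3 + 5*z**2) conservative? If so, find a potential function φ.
No, ∇×F = (-3*x, 12*x**2, -15*y**2 + 3*z - 3*cos(y)) ≠ 0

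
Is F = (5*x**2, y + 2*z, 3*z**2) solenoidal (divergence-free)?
No, ∇·F = 10*x + 6*z + 1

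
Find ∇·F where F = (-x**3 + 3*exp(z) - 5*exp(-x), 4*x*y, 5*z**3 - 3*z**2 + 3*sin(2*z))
-3*x**2 + 4*x + 15*z**2 - 6*z + 6*cos(2*z) + 5*exp(-x)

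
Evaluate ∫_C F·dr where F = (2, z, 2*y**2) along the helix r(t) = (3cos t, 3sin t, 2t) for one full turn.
36*pi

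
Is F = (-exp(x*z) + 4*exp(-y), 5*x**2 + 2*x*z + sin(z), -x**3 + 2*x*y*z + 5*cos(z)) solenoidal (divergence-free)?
No, ∇·F = 2*x*y - z*exp(x*z) - 5*sin(z)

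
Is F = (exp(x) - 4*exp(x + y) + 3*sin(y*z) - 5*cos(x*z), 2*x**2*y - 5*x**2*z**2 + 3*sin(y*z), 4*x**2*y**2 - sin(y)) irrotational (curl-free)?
No, ∇×F = (8*x**2*y + 10*x**2*z - 3*y*cos(y*z) - cos(y), -8*x*y**2 + 5*x*sin(x*z) + 3*y*cos(y*z), 4*x*y - 10*x*z**2 - 3*z*cos(y*z) + 4*exp(x + y))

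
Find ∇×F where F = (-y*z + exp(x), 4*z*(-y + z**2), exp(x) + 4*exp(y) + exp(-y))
(4*y - 12*z**2 + 4*exp(y) - exp(-y), -y - exp(x), z)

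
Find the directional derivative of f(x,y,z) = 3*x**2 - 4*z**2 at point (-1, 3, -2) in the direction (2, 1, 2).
20/3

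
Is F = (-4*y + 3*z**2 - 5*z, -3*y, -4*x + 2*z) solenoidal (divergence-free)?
No, ∇·F = -1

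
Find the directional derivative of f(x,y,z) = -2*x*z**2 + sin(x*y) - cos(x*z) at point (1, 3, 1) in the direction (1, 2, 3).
sqrt(14)*(-14 + 5*cos(3) + 4*sin(1))/14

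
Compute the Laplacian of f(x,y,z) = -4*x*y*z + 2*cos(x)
-2*cos(x)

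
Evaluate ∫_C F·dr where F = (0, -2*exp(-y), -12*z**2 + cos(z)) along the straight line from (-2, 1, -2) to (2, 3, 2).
-64 - 2*exp(-1) + 2*exp(-3) + 2*sin(2)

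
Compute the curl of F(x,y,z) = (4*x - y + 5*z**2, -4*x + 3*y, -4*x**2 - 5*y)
(-5, 8*x + 10*z, -3)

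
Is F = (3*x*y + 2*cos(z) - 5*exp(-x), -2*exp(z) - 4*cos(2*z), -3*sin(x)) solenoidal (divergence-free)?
No, ∇·F = 3*y + 5*exp(-x)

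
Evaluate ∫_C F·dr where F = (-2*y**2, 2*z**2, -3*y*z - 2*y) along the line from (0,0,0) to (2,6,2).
-68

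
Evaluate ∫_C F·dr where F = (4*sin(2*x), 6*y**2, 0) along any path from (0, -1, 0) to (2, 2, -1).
20 - 2*cos(4)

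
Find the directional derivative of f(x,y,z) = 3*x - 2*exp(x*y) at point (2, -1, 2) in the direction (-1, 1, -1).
sqrt(3)*(-exp(2) - 2)*exp(-2)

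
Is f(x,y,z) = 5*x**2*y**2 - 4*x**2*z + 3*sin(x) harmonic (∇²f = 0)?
No, ∇²f = 10*x**2 + 10*y**2 - 8*z - 3*sin(x)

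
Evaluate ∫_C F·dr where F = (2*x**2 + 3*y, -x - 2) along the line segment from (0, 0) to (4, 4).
152/3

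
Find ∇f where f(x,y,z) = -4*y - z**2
(0, -4, -2*z)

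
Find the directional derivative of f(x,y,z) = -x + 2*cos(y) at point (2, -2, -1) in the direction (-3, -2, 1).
sqrt(14)*(3 - 4*sin(2))/14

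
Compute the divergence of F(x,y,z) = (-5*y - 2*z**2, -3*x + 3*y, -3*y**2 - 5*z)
-2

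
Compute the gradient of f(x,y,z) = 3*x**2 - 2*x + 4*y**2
(6*x - 2, 8*y, 0)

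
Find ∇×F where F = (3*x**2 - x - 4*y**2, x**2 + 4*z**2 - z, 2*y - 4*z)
(3 - 8*z, 0, 2*x + 8*y)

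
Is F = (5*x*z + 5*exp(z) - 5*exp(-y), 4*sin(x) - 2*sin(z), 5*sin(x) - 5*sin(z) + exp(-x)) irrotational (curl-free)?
No, ∇×F = (2*cos(z), (5*(x + exp(z) - cos(x))*exp(x) + 1)*exp(-x), 4*cos(x) - 5*exp(-y))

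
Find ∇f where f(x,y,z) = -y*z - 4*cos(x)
(4*sin(x), -z, -y)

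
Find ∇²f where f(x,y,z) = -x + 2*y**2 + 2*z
4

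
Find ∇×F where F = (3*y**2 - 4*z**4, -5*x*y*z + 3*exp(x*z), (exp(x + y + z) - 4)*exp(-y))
(5*x*y - 3*x*exp(x*z) + 4*exp(-y), -16*z**3 - exp(x + z), -5*y*z - 6*y + 3*z*exp(x*z))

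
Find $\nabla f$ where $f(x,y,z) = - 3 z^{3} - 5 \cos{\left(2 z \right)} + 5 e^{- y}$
(0, -5*exp(-y), -9*z**2 + 10*sin(2*z))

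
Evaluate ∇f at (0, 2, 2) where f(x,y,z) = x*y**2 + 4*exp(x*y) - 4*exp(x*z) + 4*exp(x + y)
(4 + 4*exp(2), 4*exp(2), 0)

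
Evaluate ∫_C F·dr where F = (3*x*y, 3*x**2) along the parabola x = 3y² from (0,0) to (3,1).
81/5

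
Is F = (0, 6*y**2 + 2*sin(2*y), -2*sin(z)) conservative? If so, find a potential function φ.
Yes, F is conservative. φ = 2*y**3 - cos(2*y) + 2*cos(z)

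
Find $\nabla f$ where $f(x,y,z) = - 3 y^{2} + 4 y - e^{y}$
(0, -6*y - exp(y) + 4, 0)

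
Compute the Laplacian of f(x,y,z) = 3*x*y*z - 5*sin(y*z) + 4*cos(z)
5*y**2*sin(y*z) + 5*z**2*sin(y*z) - 4*cos(z)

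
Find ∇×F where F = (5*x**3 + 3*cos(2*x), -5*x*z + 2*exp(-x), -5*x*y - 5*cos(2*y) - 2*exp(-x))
(10*sin(2*y), 5*y - 2*exp(-x), -5*z - 2*exp(-x))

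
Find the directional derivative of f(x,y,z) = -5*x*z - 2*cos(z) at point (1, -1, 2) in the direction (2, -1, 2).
-10 + 4*sin(2)/3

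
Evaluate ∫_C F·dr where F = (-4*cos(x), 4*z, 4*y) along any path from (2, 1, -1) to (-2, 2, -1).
-4 + 8*sin(2)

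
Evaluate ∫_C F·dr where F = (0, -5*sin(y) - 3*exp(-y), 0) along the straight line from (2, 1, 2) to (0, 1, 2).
0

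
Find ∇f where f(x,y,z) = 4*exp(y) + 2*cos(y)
(0, 4*exp(y) - 2*sin(y), 0)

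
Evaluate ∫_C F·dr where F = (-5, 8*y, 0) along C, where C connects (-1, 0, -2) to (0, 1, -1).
-1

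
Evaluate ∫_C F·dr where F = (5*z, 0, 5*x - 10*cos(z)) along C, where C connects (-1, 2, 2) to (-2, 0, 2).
-10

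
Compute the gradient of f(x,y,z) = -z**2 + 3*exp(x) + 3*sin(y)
(3*exp(x), 3*cos(y), -2*z)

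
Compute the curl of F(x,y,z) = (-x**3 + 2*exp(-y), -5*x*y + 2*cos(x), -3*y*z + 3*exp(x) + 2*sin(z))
(-3*z, -3*exp(x), -5*y - 2*sin(x) + 2*exp(-y))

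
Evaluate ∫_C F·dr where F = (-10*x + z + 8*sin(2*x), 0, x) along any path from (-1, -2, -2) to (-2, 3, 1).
-19 + 4*cos(2) - 4*cos(4)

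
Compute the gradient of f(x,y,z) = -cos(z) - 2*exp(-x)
(2*exp(-x), 0, sin(z))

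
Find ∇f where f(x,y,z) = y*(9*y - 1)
(0, 18*y - 1, 0)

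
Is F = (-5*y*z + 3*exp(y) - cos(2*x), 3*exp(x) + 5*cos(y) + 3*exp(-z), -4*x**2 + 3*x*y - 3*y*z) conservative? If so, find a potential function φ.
No, ∇×F = (3*x - 3*z + 3*exp(-z), 8*x - 8*y, 5*z + 3*exp(x) - 3*exp(y)) ≠ 0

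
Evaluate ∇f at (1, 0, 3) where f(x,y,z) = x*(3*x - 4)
(2, 0, 0)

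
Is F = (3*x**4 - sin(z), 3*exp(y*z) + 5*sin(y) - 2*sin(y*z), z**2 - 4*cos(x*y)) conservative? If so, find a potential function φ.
No, ∇×F = (4*x*sin(x*y) - 3*y*exp(y*z) + 2*y*cos(y*z), -4*y*sin(x*y) - cos(z), 0) ≠ 0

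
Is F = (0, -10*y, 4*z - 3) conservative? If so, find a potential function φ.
Yes, F is conservative. φ = -5*y**2 + 2*z**2 - 3*z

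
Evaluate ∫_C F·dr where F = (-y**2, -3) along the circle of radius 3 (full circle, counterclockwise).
0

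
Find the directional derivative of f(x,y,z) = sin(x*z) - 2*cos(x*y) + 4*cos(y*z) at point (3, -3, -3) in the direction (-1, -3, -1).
-36*sqrt(11)*sin(9)/11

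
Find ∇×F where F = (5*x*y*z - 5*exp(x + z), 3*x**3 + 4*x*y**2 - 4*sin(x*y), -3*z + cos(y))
(-sin(y), 5*x*y - 5*exp(x + z), 9*x**2 - 5*x*z + 4*y**2 - 4*y*cos(x*y))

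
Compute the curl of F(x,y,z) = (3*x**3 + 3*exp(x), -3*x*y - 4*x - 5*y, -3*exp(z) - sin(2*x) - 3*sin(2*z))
(0, 2*cos(2*x), -3*y - 4)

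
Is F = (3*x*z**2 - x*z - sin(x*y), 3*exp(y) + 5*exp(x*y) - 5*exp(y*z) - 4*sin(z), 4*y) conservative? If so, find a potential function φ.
No, ∇×F = (5*y*exp(y*z) + 4*cos(z) + 4, x*(6*z - 1), x*cos(x*y) + 5*y*exp(x*y)) ≠ 0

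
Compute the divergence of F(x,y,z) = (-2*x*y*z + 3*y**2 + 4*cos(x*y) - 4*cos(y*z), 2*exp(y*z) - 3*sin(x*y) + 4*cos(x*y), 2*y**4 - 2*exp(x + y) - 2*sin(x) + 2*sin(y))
-4*x*sin(x*y) - 3*x*cos(x*y) - 2*y*z - 4*y*sin(x*y) + 2*z*exp(y*z)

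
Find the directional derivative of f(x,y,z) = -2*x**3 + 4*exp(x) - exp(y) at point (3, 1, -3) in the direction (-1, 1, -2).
sqrt(6)*(-4*exp(3) - E + 54)/6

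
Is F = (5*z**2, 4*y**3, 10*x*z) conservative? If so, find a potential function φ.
Yes, F is conservative. φ = 5*x*z**2 + y**4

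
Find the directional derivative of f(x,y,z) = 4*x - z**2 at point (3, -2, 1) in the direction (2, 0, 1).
6*sqrt(5)/5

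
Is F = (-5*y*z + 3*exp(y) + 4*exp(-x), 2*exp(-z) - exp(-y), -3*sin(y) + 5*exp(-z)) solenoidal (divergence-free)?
No, ∇·F = -5*exp(-z) + exp(-y) - 4*exp(-x)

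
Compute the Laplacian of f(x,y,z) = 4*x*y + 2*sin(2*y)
-8*sin(2*y)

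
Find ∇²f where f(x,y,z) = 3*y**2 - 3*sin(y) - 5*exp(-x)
3*sin(y) + 6 - 5*exp(-x)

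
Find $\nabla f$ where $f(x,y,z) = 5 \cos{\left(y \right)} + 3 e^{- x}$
(-3*exp(-x), -5*sin(y), 0)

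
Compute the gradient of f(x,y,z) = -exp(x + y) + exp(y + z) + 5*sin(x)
(-exp(x + y) + 5*cos(x), -exp(x + y) + exp(y + z), exp(y + z))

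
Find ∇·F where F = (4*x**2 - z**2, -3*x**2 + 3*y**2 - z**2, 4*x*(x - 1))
8*x + 6*y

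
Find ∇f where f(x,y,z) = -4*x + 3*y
(-4, 3, 0)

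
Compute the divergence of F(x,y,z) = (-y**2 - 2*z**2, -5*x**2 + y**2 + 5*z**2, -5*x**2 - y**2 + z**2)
2*y + 2*z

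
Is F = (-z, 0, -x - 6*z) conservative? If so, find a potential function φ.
Yes, F is conservative. φ = z*(-x - 3*z)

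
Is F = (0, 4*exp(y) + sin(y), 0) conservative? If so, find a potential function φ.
Yes, F is conservative. φ = 4*exp(y) - cos(y)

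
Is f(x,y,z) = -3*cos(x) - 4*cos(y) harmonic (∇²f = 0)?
No, ∇²f = 3*cos(x) + 4*cos(y)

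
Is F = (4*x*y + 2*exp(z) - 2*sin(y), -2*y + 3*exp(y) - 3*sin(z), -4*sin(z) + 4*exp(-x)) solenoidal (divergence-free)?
No, ∇·F = 4*y + 3*exp(y) - 4*cos(z) - 2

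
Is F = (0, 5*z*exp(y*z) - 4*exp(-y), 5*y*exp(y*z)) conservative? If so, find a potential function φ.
Yes, F is conservative. φ = 5*exp(y*z) + 4*exp(-y)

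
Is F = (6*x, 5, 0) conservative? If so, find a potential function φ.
Yes, F is conservative. φ = 3*x**2 + 5*y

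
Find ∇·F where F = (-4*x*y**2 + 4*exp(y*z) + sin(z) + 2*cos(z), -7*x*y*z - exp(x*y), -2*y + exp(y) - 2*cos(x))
-7*x*z - x*exp(x*y) - 4*y**2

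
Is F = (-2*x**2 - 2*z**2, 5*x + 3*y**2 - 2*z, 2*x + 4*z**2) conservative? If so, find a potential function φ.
No, ∇×F = (2, -4*z - 2, 5) ≠ 0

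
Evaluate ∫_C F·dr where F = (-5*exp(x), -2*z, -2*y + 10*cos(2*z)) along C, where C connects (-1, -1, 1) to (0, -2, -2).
-15 - 5*sin(2) + 5*exp(-1) - 5*sin(4)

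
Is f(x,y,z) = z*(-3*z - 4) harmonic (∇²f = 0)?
No, ∇²f = -6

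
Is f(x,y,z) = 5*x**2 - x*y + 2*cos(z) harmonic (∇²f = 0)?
No, ∇²f = 10 - 2*cos(z)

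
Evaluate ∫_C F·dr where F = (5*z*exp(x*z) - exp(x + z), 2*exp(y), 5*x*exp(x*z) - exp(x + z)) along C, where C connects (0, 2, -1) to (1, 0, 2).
-exp(3) - 3 + exp(-1) + 3*exp(2)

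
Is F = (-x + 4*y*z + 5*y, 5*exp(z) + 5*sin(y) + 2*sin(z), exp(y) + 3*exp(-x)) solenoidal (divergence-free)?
No, ∇·F = 5*cos(y) - 1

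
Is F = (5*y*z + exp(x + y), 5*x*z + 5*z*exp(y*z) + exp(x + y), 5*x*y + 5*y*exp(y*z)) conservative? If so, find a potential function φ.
Yes, F is conservative. φ = 5*x*y*z + 5*exp(y*z) + exp(x + y)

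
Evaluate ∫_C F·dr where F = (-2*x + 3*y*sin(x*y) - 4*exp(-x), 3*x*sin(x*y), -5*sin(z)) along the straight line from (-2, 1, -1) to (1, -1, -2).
-4*exp(2) - 8*cos(1) + 8*cos(2) + 4*exp(-1) + 3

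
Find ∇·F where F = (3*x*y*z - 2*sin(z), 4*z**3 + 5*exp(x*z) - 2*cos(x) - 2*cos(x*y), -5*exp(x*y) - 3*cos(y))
2*x*sin(x*y) + 3*y*z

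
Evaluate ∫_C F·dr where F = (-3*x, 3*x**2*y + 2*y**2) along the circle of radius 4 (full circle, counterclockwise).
0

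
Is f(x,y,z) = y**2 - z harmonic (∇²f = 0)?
No, ∇²f = 2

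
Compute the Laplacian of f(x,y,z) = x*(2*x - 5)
4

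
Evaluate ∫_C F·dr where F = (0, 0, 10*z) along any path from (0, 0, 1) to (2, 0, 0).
-5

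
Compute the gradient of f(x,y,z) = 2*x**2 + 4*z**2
(4*x, 0, 8*z)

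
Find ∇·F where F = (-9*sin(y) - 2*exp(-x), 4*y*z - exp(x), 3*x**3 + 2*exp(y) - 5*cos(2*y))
4*z + 2*exp(-x)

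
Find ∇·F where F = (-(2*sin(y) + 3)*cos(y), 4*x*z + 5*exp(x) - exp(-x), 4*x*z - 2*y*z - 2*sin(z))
4*x - 2*y - 2*cos(z)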